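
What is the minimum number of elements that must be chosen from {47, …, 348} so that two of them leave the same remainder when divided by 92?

93

Group the integers by remainder mod 92; there are 92 residue classes, each nonempty in this range.
Choosing one from each class (92 integers) avoids any shared remainder.
One more choice must repeat a class, so two differ by a multiple of 92. Hence 92 + 1 = 93.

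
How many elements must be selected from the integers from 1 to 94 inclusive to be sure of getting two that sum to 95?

Partition {1, …, 94} into 47 pairs: {1,94}, {2,93}, …, {47,48}.
Choosing 47 integers — say the integers 1 through 47 — takes one from each pair and avoids the property.
Choosing 48 forces two into the same pair by pigeonhole, and those sum to 95. So 48.

48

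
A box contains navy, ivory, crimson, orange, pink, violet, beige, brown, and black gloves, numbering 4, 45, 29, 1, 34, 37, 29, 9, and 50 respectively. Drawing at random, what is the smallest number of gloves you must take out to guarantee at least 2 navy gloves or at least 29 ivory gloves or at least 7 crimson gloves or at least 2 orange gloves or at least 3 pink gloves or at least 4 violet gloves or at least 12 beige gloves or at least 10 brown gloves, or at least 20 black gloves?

Each of the 9 colors has its own threshold; avoid all of them simultaneously.
The worst case stops just short of every target: 1 navy, 28 ivory, 6 crimson, 1 orange, 2 pink, 3 violet, 11 beige, 9 brown, 19 black — 1 + 28 + 6 + 1 + 2 + 3 + 11 + 9 + 19 = 80 gloves.
One more glove must push some color to its target, so 80 + 1 = 81.

81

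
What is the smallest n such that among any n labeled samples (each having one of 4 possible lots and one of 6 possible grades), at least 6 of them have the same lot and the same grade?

There are 4 × 6 = 24 (lot, grade) combinations acting as pigeonholes.
With 24 × 5 = 120 labeled samples we could place exactly 5 in each, with no (lot, grade) pair reaching 6.
One more forces some (lot, grade) pair to hold 6, so 120 + 1 = 121.

121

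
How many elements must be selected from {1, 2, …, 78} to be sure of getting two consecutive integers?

Partition {1, …, 78} into 39 pairs: {1,2}, {3,4}, …, {77,78}.
Choosing 39 integers — say the 39 even numbers 2, 4, …, 78 — takes one from each pair and avoids the property.
Choosing 40 forces two into the same pair by pigeonhole, and those are consecutive. So 40.

40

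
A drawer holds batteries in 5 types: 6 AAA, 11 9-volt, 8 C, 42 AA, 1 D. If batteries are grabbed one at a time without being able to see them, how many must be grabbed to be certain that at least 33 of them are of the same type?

Treat the 5 types as pigeonholes.
In the worst case we take at most 32 of each type, but all 6 AAA, all 11 9-volt, all 8 C, and all 1 D (fewer than 32), giving 6 + 11 + 8 + 32 + 1 = 58.
One more battery then forces some type to 33, so 58 + 1 = 59.

59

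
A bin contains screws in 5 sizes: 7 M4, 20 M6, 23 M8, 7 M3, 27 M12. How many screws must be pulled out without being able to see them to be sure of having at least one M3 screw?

The worst case draws every non-M3 screw first: 7 + 20 + 23 + 27 = 77.
The next draw is then forced to be M3, giving 77 + 1 = 78.

78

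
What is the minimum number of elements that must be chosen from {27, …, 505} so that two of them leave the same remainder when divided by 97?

98

Group the integers by remainder mod 97; there are 97 residue classes, each nonempty in this range.
Choosing one from each class (97 integers) avoids any shared remainder.
One more choice must repeat a class, so two differ by a multiple of 97. Hence 97 + 1 = 98.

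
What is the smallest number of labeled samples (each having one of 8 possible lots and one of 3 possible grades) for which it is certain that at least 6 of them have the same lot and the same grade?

There are 8 × 3 = 24 (lot, grade) combinations acting as pigeonholes.
With 24 × 5 = 120 labeled samples we could place exactly 5 in each, with no (lot, grade) pair reaching 6.
One more forces some (lot, grade) pair to hold 6, so 120 + 1 = 121.

121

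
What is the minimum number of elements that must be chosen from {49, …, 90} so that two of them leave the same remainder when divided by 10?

11

Group the integers by remainder mod 10; there are 10 residue classes, each nonempty in this range.
Choosing one from each class (10 integers) avoids any shared remainder.
One more choice must repeat a class, so two differ by a multiple of 10. Hence 10 + 1 = 11.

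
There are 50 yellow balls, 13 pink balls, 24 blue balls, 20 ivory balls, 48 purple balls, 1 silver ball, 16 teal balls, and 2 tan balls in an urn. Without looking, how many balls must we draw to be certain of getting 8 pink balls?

To avoid pink balls as long as possible, exhaust the other 7 colors first.
The worst case draws every non-pink ball first: 50 + 24 + 20 + 48 + 1 + 16 + 2 = 161.
The next 8 draws are then forced to be pink, giving 161 + 8 = 169.

169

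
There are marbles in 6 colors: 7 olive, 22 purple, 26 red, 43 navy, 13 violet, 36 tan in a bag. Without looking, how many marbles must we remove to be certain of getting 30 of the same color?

Treat the 6 colors as pigeonholes.
In the worst case we take at most 29 of each color, but all 7 olive, all 22 purple, all 26 red, and all 13 violet (fewer than 29), giving 7 + 22 + 26 + 29 + 13 + 29 = 126.
One more marble then forces some color to 30, so 126 + 1 = 127.

127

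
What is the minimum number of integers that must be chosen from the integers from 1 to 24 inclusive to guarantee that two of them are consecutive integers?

13

Partition {1, …, 24} into 12 pairs: {1,2}, {3,4}, …, {23,24}.
Choosing 12 integers — say the 12 even numbers 2, 4, …, 24 — takes one from each pair and avoids the property.
Choosing 13 forces two into the same pair by pigeonhole, and those are consecutive. So 13.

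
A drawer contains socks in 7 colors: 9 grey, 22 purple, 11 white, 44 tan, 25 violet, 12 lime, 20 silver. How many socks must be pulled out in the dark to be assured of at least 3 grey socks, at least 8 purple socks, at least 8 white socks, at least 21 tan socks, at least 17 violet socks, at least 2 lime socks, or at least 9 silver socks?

The worst case stops just short of every target: 2 grey, 7 purple, 7 white, 20 tan, 16 violet, 1 lime, 8 silver — 2 + 7 + 7 + 20 + 16 + 1 + 8 = 61 socks.
One more sock must push some color to its target, so 61 + 1 = 62.

62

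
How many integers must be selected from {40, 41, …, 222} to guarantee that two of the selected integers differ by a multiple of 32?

Group the integers by remainder mod 32; there are 32 residue classes, each nonempty in this range.
Choosing one from each class (32 integers) avoids any shared remainder.
One more choice must repeat a class, so two differ by a multiple of 32. Hence 32 + 1 = 33.

33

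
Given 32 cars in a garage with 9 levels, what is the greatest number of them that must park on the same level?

4

The 32 cars fall into 9 levels.
If each of the 9 levels held at most 3, the total would be at most 9 × 3 = 27 < 32, a contradiction.
So at least one holds ⌈32/9⌉ = 4.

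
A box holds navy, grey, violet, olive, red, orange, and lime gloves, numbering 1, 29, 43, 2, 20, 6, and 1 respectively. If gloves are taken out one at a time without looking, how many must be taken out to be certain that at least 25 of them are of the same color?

79

In the worst case we take at most 24 of each color, but all 1 navy, all 2 olive, all 20 red, all 6 orange, and all 1 lime (fewer than 24), giving 1 + 24 + 24 + 2 + 20 + 6 + 1 = 78.
One more glove then forces some color to 25, so 78 + 1 = 79.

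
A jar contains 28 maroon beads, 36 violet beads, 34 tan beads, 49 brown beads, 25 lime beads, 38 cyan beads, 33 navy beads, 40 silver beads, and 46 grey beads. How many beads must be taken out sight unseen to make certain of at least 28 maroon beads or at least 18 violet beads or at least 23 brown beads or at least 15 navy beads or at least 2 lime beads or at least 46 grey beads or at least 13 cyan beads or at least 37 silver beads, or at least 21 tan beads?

195

The worst case stops just short of every target: 27 maroon, 17 violet, 20 tan, 22 brown, 1 lime, 12 cyan, 14 navy, 36 silver, 45 grey — 27 + 17 + 20 + 22 + 1 + 12 + 14 + 36 + 45 = 194 beads.
One more bead must push some color to its target, so 194 + 1 = 195.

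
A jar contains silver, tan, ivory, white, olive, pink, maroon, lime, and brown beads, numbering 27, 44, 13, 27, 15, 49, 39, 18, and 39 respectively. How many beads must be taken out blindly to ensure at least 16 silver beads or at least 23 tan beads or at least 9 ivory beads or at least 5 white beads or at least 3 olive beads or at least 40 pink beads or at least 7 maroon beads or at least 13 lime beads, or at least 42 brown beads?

148

Each of the 9 colors has its own threshold; avoid all of them simultaneously.
The worst case stops just short of every target: 15 silver, 22 tan, 8 ivory, 4 white, 2 olive, 39 pink, 6 maroon, 12 lime, all 39 brown — 15 + 22 + 8 + 4 + 2 + 39 + 6 + 12 + 39 = 147 beads.
One more bead must push some color to its target, so 147 + 1 = 148.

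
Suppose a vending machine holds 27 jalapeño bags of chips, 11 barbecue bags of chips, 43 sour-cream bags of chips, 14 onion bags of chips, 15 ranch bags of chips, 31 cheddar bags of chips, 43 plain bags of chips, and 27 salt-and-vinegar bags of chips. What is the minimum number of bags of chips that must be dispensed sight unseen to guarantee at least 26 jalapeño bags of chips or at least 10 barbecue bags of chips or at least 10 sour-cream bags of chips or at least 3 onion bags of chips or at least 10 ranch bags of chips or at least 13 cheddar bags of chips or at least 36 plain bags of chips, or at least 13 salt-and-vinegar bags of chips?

114

The worst case stops just short of every target: 25 jalapeño, 9 barbecue, 9 sour-cream, 2 onion, 9 ranch, 12 cheddar, 35 plain, 12 salt-and-vinegar — 25 + 9 + 9 + 2 + 9 + 12 + 35 + 12 = 113 bags of chips.
One more bag of chips must push some flavor to its target, so 113 + 1 = 114.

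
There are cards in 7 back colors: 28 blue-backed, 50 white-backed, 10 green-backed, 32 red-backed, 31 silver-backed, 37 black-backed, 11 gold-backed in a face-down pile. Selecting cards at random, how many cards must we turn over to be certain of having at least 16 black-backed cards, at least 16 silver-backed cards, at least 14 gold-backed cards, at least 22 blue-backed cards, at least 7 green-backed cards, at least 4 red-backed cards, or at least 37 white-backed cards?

Each of the 7 back colors has its own threshold; avoid all of them simultaneously.
The worst case stops just short of every target: 21 blue-backed, 36 white-backed, 6 green-backed, 3 red-backed, 15 silver-backed, 15 black-backed, all 11 gold-backed — 21 + 36 + 6 + 3 + 15 + 15 + 11 = 107 cards.
One more card must push some back color to its target, so 107 + 1 = 108.

108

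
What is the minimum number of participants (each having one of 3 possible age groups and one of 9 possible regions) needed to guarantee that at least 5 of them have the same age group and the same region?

There are 3 × 9 = 27 (age group, region) combinations acting as pigeonholes.
With 27 × 4 = 108 participants we could place exactly 4 in each, with no (age group, region) pair reaching 5.
One more forces some (age group, region) pair to hold 5, so 108 + 1 = 109.

109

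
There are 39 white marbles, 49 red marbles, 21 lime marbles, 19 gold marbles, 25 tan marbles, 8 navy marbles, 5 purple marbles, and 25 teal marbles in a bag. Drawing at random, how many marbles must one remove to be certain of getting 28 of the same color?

158

Treat the 8 colors as pigeonholes.
In the worst case we take at most 27 of each color, but all 21 lime, all 19 gold, all 25 tan, all 8 navy, all 5 purple, and all 25 teal (fewer than 27), giving 27 + 27 + 21 + 19 + 25 + 8 + 5 + 25 = 157.
One more marble then forces some color to 28, so 157 + 1 = 158.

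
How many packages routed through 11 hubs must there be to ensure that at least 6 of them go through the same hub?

56

There are 11 hubs acting as pigeonholes.
With 11 × 5 = 55 packages we could place exactly 5 in each, with no class reaching 6.
One more forces some class to hold 6, so 55 + 1 = 56.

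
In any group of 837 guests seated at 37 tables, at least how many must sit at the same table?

23

The 837 guests fall into 37 tables.
If each of the 37 tables held at most 22, the total would be at most 37 × 22 = 814 < 837, a contradiction.
So at least one holds ⌈837/37⌉ = 23.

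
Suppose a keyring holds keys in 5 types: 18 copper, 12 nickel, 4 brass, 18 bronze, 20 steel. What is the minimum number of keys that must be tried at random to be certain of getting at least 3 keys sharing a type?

11

The worst case takes 2 keys of each type without reaching 3 of any: 5 × 2 = 10.
The next key must bring some type to 3, so 10 + 1 = 11.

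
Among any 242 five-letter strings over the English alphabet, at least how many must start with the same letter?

The 242 five-letter strings over the English alphabet fall into 26 possible first letters.
If each of the 26 possible first letters held at most 9, the total would be at most 26 × 9 = 234 < 242, a contradiction.
So at least one holds ⌈242/26⌉ = 10.

10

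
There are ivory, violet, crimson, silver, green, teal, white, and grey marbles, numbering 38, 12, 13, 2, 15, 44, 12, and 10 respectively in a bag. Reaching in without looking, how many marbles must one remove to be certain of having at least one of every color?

The hardest color to obtain is silver: we could draw every other marble first — 146 − 2 = 144 marbles — without a single silver one.
The next draw must be silver, so 144 + 1 = 145.

145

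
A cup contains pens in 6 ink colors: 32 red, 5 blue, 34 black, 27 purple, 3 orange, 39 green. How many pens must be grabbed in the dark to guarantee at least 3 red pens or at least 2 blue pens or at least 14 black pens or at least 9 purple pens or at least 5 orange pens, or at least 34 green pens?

61

The worst case stops just short of every target: 2 red, 1 blue, 13 black, 8 purple, all 3 orange, 33 green — 2 + 1 + 13 + 8 + 3 + 33 = 60 pens.
One more pen must push some ink color to its target, so 60 + 1 = 61.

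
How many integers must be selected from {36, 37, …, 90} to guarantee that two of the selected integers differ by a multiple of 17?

Group the integers by remainder mod 17; there are 17 residue classes, each nonempty in this range.
Choosing one from each class (17 integers) avoids any shared remainder.
One more choice must repeat a class, so two differ by a multiple of 17. Hence 17 + 1 = 18.

18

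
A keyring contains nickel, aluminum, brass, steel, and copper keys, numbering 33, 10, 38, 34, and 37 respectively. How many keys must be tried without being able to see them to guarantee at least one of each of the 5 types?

The hardest type to obtain is aluminum: we could draw every other key first — 152 − 10 = 142 keys — without a single aluminum one.
The next draw must be aluminum, so 142 + 1 = 143.

143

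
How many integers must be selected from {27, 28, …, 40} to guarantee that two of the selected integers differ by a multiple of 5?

6

Group the integers by remainder mod 5; there are 5 residue classes, each nonempty in this range.
Choosing one from each class (5 integers) avoids any shared remainder.
One more choice must repeat a class, so two differ by a multiple of 5. Hence 5 + 1 = 6.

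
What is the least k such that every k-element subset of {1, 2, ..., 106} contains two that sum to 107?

54

Partition {1, …, 106} into 53 pairs: {1,106}, {2,105}, …, {53,54}.
Choosing 53 integers — say the integers 1 through 53 — takes one from each pair and avoids the property.
Choosing 54 forces two into the same pair by pigeonhole, and those sum to 107. So 54.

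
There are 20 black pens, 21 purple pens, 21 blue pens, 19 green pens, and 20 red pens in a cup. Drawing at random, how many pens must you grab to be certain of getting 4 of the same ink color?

16

The worst case takes 3 pens of each ink color without reaching 4 of any: 5 × 3 = 15.
The next pen must bring some ink color to 4, so 15 + 1 = 16.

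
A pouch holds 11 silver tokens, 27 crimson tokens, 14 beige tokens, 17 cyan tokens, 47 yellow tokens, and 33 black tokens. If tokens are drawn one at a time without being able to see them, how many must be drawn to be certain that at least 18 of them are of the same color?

Treat the 6 colors as pigeonholes.
In the worst case we take at most 17 of each color, but all 11 silver and all 14 beige (fewer than 17), giving 11 + 17 + 14 + 17 + 17 + 17 = 93.
One more token then forces some color to 18, so 93 + 1 = 94.

94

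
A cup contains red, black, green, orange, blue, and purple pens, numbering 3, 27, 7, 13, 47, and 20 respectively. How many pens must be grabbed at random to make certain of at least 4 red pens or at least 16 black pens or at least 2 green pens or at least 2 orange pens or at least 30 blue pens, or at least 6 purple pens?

55

The worst case stops just short of every target: 3 red, 15 black, 1 green, 1 orange, 29 blue, 5 purple — 3 + 15 + 1 + 1 + 29 + 5 = 54 pens.
One more pen must push some ink color to its target, so 54 + 1 = 55.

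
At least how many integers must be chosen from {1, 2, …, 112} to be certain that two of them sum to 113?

57

Partition {1, …, 112} into 56 pairs: {1,112}, {2,111}, …, {56,57}.
Choosing 56 integers — say the integers 1 through 56 — takes one from each pair and avoids the property.
Choosing 57 forces two into the same pair by pigeonhole, and those sum to 113. So 57.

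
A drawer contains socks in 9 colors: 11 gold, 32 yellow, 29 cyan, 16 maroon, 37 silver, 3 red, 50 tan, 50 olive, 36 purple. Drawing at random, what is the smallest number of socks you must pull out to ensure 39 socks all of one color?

241

Treat the 9 colors as pigeonholes.
In the worst case we take at most 38 of each color, but all 11 gold, all 32 yellow, all 29 cyan, all 16 maroon, all 37 silver, all 3 red, and all 36 purple (fewer than 38), giving 11 + 32 + 29 + 16 + 37 + 3 + 38 + 38 + 36 = 240.
One more sock then forces some color to 39, so 240 + 1 = 241.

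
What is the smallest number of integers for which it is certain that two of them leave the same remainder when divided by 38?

There are 38 residue classes modulo 38 acting as pigeonholes.
With 38 integers we could place one in each, avoiding any repeat.
One more forces some class to hold 2, so 38 + 1 = 39.

39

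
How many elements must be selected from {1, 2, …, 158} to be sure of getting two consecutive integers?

80

Partition {1, …, 158} into 79 pairs: {1,2}, {3,4}, …, {157,158}.
Choosing 79 integers — say the 79 even numbers 2, 4, …, 158 — takes one from each pair and avoids the property.
Choosing 80 forces two into the same pair by pigeonhole, and those are consecutive. So 80.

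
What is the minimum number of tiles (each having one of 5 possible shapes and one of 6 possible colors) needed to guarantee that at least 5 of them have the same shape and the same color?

121

There are 5 × 6 = 30 (shape, color) combinations acting as pigeonholes.
With 30 × 4 = 120 tiles we could place exactly 4 in each, with no (shape, color) pair reaching 5.
One more forces some (shape, color) pair to hold 5, so 120 + 1 = 121.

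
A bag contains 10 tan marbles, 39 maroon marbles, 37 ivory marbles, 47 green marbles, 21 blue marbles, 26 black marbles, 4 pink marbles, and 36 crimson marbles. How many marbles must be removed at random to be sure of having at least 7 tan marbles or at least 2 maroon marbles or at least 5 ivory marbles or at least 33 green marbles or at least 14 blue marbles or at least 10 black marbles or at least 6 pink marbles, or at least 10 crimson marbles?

79

Each of the 8 colors has its own threshold; avoid all of them simultaneously.
The worst case stops just short of every target: 6 tan, 1 maroon, 4 ivory, 32 green, 13 blue, 9 black, all 4 pink, 9 crimson — 6 + 1 + 4 + 32 + 13 + 9 + 4 + 9 = 78 marbles.
One more marble must push some color to its target, so 78 + 1 = 79.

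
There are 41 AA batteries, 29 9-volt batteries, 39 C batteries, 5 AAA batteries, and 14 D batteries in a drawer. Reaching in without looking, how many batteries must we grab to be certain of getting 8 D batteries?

122

To avoid D batteries as long as possible, exhaust the other 4 types first.
The worst case draws every non-D battery first: 41 + 29 + 39 + 5 = 114.
The next 8 draws are then forced to be D, giving 114 + 8 = 122.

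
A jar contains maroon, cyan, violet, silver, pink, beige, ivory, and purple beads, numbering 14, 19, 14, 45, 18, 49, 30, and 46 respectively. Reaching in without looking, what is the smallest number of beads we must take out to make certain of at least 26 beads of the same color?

166

In the worst case we take at most 25 of each color, but all 14 maroon, all 19 cyan, all 14 violet, and all 18 pink (fewer than 25), giving 14 + 19 + 14 + 25 + 18 + 25 + 25 + 25 = 165.
One more bead then forces some color to 26, so 165 + 1 = 166.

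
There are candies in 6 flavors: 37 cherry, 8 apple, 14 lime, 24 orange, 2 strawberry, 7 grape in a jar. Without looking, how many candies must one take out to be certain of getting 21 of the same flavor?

72

In the worst case we take at most 20 of each flavor, but all 8 apple, all 14 lime, all 2 strawberry, and all 7 grape (fewer than 20), giving 20 + 8 + 14 + 20 + 2 + 7 = 71.
One more candy then forces some flavor to 21, so 71 + 1 = 72.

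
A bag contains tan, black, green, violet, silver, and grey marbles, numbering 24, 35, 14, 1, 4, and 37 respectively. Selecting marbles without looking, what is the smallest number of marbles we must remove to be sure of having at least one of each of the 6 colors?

The hardest color to obtain is violet: we could draw every other marble first — 115 − 1 = 114 marbles — without a single violet one.
The next draw must be violet, so 114 + 1 = 115.

115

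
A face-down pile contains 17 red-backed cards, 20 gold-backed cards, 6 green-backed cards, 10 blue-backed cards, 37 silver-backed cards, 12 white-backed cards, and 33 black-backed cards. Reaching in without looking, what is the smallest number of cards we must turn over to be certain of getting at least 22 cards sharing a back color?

In the worst case we take at most 21 of each back color, but all 17 red-backed, all 20 gold-backed, all 6 green-backed, all 10 blue-backed, and all 12 white-backed (fewer than 21), giving 17 + 20 + 6 + 10 + 21 + 12 + 21 = 107.
One more card then forces some back color to 22, so 107 + 1 = 108.

108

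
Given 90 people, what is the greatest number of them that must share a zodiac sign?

8

The 90 people fall into 12 zodiac signs.
If each of the 12 zodiac signs held at most 7, the total would be at most 12 × 7 = 84 < 90, a contradiction.
So at least one holds ⌈90/12⌉ = 8.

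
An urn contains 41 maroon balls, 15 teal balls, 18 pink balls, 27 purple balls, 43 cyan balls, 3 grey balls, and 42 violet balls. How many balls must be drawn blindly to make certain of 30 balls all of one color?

151

Treat the 7 colors as pigeonholes.
In the worst case we take at most 29 of each color, but all 15 teal, all 18 pink, all 27 purple, and all 3 grey (fewer than 29), giving 29 + 15 + 18 + 27 + 29 + 3 + 29 = 150.
One more ball then forces some color to 30, so 150 + 1 = 151.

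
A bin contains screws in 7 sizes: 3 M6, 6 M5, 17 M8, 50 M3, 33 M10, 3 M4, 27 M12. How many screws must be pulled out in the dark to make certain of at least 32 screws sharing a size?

Treat the 7 sizes as pigeonholes.
In the worst case we take at most 31 of each size, but all 3 M6, all 6 M5, all 17 M8, all 3 M4, and all 27 M12 (fewer than 31), giving 3 + 6 + 17 + 31 + 31 + 3 + 27 = 118.
One more screw then forces some size to 32, so 118 + 1 = 119.

119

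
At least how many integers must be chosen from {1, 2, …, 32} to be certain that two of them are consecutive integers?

17

Partition {1, …, 32} into 16 pairs: {1,2}, {3,4}, …, {31,32}.
Choosing 16 integers — say the 16 even numbers 2, 4, …, 32 — takes one from each pair and avoids the property.
Choosing 17 forces two into the same pair by pigeonhole, and those are consecutive. So 17.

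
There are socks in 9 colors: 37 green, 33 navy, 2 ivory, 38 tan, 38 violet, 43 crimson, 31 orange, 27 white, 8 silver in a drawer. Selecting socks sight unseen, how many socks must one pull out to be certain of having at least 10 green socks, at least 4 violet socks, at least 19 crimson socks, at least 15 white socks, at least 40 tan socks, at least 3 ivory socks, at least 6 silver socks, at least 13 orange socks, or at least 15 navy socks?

Each of the 9 colors has its own threshold; avoid all of them simultaneously.
The worst case stops just short of every target: 9 green, 14 navy, 2 ivory, all 38 tan, 3 violet, 18 crimson, 12 orange, 14 white, 5 silver — 9 + 14 + 2 + 38 + 3 + 18 + 12 + 14 + 5 = 115 socks.
One more sock must push some color to its target, so 115 + 1 = 116.

116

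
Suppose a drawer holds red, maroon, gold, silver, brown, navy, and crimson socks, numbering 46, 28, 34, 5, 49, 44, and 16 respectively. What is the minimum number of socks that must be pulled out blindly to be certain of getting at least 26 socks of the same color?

Treat the 7 colors as pigeonholes.
In the worst case we take at most 25 of each color, but all 5 silver and all 16 crimson (fewer than 25), giving 25 + 25 + 25 + 5 + 25 + 25 + 16 = 146.
One more sock then forces some color to 26, so 146 + 1 = 147.

147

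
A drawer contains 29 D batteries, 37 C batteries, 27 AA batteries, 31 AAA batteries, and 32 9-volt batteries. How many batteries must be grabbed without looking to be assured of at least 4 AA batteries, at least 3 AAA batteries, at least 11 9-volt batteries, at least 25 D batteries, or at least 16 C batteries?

55

The worst case stops just short of every target: 24 D, 15 C, 3 AA, 2 AAA, 10 9-volt — 24 + 15 + 3 + 2 + 10 = 54 batteries.
One more battery must push some type to its target, so 54 + 1 = 55.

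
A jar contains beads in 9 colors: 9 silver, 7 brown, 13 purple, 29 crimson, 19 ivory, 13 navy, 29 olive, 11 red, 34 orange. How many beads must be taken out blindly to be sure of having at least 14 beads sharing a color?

Treat the 9 colors as pigeonholes.
In the worst case we take at most 13 of each color, but all 9 silver, all 7 brown, and all 11 red (fewer than 13), giving 9 + 7 + 13 + 13 + 13 + 13 + 13 + 11 + 13 = 105.
One more bead then forces some color to 14, so 105 + 1 = 106.

106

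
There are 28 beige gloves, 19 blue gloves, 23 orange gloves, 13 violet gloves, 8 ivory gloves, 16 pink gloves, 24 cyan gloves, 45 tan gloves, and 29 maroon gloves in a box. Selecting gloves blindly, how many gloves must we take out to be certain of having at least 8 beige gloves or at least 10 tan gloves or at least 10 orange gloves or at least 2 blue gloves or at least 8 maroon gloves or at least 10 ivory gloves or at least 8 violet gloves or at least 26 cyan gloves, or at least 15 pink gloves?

Each of the 9 colors has its own threshold; avoid all of them simultaneously.
The worst case stops just short of every target: 7 beige, 1 blue, 9 orange, 7 violet, all 8 ivory, 14 pink, all 24 cyan, 9 tan, 7 maroon — 7 + 1 + 9 + 7 + 8 + 14 + 24 + 9 + 7 = 86 gloves.
One more glove must push some color to its target, so 86 + 1 = 87.

87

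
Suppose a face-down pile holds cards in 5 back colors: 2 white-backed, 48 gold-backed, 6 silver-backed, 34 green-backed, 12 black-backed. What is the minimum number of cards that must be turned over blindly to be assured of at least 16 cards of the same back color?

51

In the worst case we take at most 15 of each back color, but all 2 white-backed, all 6 silver-backed, and all 12 black-backed (fewer than 15), giving 2 + 15 + 6 + 15 + 12 = 50.
One more card then forces some back color to 16, so 50 + 1 = 51.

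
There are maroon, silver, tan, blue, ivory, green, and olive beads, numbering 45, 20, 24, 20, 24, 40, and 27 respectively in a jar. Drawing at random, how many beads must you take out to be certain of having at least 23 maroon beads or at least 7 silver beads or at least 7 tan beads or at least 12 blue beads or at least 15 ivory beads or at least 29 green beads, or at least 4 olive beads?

The worst case stops just short of every target: 22 maroon, 6 silver, 6 tan, 11 blue, 14 ivory, 28 green, 3 olive — 22 + 6 + 6 + 11 + 14 + 28 + 3 = 90 beads.
One more bead must push some color to its target, so 90 + 1 = 91.

91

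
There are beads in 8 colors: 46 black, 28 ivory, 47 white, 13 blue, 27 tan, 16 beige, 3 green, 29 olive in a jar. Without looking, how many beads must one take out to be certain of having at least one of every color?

207

The hardest color to obtain is green: we could draw every other bead first — 209 − 3 = 206 beads — without a single green one.
The next draw must be green, so 206 + 1 = 207.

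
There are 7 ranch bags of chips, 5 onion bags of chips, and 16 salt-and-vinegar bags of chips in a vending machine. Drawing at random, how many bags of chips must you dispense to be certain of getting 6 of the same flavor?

The worst case takes 5 bags of chips of each flavor without reaching 6 of any: 3 × 5 = 15.
The next bag of chips must bring some flavor to 6, so 15 + 1 = 16.

16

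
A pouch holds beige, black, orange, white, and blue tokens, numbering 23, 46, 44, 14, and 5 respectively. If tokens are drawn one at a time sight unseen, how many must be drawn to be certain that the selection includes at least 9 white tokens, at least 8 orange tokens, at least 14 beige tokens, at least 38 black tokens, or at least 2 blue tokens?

The worst case stops just short of every target: 13 beige, 37 black, 7 orange, 8 white, 1 blue — 13 + 37 + 7 + 8 + 1 = 66 tokens.
One more token must push some color to its target, so 66 + 1 = 67.

67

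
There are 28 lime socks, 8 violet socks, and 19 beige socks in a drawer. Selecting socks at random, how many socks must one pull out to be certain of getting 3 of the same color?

The worst case takes 2 socks of each color without reaching 3 of any: 3 × 2 = 6.
The next sock must bring some color to 3, so 6 + 1 = 7.

7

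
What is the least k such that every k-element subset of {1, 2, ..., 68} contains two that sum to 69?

35

Partition {1, …, 68} into 34 pairs: {1,68}, {2,67}, …, {34,35}.
Choosing 34 integers — say the integers 1 through 34 — takes one from each pair and avoids the property.
Choosing 35 forces two into the same pair by pigeonhole, and those sum to 69. So 35.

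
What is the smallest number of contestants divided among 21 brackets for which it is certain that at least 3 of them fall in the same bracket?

43

There are 21 brackets acting as pigeonholes.
With 21 × 2 = 42 contestants we could place exactly 2 in each, with no class reaching 3.
One more forces some class to hold 3, so 42 + 1 = 43.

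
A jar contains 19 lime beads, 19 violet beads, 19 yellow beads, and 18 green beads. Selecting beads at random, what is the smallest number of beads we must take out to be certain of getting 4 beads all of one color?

13

The worst case takes 3 beads of each color without reaching 4 of any: 4 × 3 = 12.
The next bead must bring some color to 4, so 12 + 1 = 13.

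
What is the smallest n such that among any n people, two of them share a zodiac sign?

13

There are 12 zodiac signs acting as pigeonholes.
With 12 people we could place one in each, avoiding any repeat.
One more forces some class to hold 2, so 12 + 1 = 13.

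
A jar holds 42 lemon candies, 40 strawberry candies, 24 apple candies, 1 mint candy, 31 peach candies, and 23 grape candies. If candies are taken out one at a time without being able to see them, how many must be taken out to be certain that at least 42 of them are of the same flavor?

161

In the worst case we take at most 41 of each flavor, but all 40 strawberry, all 24 apple, all 1 mint, all 31 peach, and all 23 grape (fewer than 41), giving 41 + 40 + 24 + 1 + 31 + 23 = 160.
One more candy then forces some flavor to 42, so 160 + 1 = 161.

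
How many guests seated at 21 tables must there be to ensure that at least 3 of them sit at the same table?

There are 21 tables acting as pigeonholes.
With 21 × 2 = 42 guests we could place exactly 2 in each, with no class reaching 3.
One more forces some class to hold 3, so 42 + 1 = 43.

43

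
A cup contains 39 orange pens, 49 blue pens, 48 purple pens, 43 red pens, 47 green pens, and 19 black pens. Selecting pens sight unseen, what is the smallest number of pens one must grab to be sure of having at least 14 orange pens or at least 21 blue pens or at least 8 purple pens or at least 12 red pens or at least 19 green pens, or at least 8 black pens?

Each of the 6 ink colors has its own threshold; avoid all of them simultaneously.
The worst case stops just short of every target: 13 orange, 20 blue, 7 purple, 11 red, 18 green, 7 black — 13 + 20 + 7 + 11 + 18 + 7 = 76 pens.
One more pen must push some ink color to its target, so 76 + 1 = 77.

77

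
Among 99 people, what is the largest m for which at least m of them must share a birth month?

9

There are 12 months of the year, which serve as the pigeonholes.
If each of the 12 months of the year held at most 8, the total would be at most 12 × 8 = 96 < 99, a contradiction.
So at least one holds ⌈99/12⌉ = 9.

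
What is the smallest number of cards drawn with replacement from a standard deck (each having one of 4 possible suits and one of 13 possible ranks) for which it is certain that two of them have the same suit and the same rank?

53

There are 4 × 13 = 52 (suit, rank) combinations acting as pigeonholes.
With 52 cards drawn with replacement from a standard deck we could place one in each, avoiding any repeat.
One more forces some (suit, rank) pair to hold 2, so 52 + 1 = 53.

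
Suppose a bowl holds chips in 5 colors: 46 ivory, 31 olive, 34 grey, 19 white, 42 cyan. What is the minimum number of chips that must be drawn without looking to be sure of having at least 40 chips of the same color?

In the worst case we take at most 39 of each color, but all 31 olive, all 34 grey, and all 19 white (fewer than 39), giving 39 + 31 + 34 + 19 + 39 = 162.
One more chip then forces some color to 40, so 162 + 1 = 163.

163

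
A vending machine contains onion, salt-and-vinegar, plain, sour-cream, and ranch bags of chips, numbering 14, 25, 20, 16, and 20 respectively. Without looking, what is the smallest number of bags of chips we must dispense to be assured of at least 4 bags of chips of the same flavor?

Treat the 5 flavors as pigeonholes.
The worst case takes 3 bags of chips of each flavor without reaching 4 of any: 5 × 3 = 15.
The next bag of chips must bring some flavor to 4, so 15 + 1 = 16.

16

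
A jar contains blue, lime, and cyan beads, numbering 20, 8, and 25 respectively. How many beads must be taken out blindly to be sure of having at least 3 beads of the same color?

Treat the 3 colors as pigeonholes.
The worst case takes 2 beads of each color without reaching 3 of any: 3 × 2 = 6.
The next bead must bring some color to 3, so 6 + 1 = 7.

7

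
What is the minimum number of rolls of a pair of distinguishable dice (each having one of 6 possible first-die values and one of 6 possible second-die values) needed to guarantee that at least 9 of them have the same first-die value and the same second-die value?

289

There are 6 × 6 = 36 (first-die value, second-die value) combinations acting as pigeonholes.
With 36 × 8 = 288 rolls of a pair of distinguishable dice we could place exactly 8 in each, with no (first-die value, second-die value) pair reaching 9.
One more forces some (first-die value, second-die value) pair to hold 9, so 288 + 1 = 289.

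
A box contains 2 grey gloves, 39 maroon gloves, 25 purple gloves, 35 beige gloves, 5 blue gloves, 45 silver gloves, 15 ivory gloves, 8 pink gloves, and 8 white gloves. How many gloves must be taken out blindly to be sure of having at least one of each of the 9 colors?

181

The hardest color to obtain is grey: we could draw every other glove first — 182 − 2 = 180 gloves — without a single grey one.
The next draw must be grey, so 180 + 1 = 181.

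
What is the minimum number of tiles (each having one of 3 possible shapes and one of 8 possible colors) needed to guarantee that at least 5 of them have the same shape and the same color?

There are 3 × 8 = 24 (shape, color) combinations acting as pigeonholes.
With 24 × 4 = 96 tiles we could place exactly 4 in each, with no (shape, color) pair reaching 5.
One more forces some (shape, color) pair to hold 5, so 96 + 1 = 97.

97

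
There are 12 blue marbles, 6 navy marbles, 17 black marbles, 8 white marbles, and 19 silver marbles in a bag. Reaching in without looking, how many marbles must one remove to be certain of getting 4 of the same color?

16

Treat the 5 colors as pigeonholes.
The worst case takes 3 marbles of each color without reaching 4 of any: 5 × 3 = 15.
The next marble must bring some color to 4, so 15 + 1 = 16.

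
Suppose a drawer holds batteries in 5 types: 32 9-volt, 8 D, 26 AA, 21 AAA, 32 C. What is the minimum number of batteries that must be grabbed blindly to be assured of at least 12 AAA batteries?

The worst case draws every non-AAA battery first: 32 + 8 + 26 + 32 = 98.
The next 12 draws are then forced to be AAA, giving 98 + 12 = 110.

110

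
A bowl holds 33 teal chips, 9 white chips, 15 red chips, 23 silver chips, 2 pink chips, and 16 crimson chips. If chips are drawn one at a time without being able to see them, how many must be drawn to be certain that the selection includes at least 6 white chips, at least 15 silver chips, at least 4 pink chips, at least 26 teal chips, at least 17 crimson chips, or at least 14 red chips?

The worst case stops just short of every target: 25 teal, 5 white, 13 red, 14 silver, all 2 pink, 16 crimson — 25 + 5 + 13 + 14 + 2 + 16 = 75 chips.
One more chip must push some color to its target, so 75 + 1 = 76.

76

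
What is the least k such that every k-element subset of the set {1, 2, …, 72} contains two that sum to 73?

37

Partition {1, …, 72} into 36 pairs: {1,72}, {2,71}, …, {36,37}.
Choosing 36 integers — say the integers 1 through 36 — takes one from each pair and avoids the property.
Choosing 37 forces two into the same pair by pigeonhole, and those sum to 73. So 37.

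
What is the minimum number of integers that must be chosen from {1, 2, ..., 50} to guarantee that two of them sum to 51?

26

Partition {1, …, 50} into 25 pairs: {1,50}, {2,49}, …, {25,26}.
Choosing 25 integers — say the integers 1 through 25 — takes one from each pair and avoids the property.
Choosing 26 forces two into the same pair by pigeonhole, and those sum to 51. So 26.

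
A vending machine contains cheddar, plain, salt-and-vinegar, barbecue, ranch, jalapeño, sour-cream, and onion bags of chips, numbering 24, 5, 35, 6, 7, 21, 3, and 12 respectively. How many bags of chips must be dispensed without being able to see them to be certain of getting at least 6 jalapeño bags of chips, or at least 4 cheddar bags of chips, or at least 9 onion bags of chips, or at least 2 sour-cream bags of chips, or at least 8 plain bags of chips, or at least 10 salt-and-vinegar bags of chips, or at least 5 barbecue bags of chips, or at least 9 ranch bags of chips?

43

Each of the 8 flavors has its own threshold; avoid all of them simultaneously.
The worst case stops just short of every target: 3 cheddar, all 5 plain, 9 salt-and-vinegar, 4 barbecue, all 7 ranch, 5 jalapeño, 1 sour-cream, 8 onion — 3 + 5 + 9 + 4 + 7 + 5 + 1 + 8 = 42 bags of chips.
One more bag of chips must push some flavor to its target, so 42 + 1 = 43.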